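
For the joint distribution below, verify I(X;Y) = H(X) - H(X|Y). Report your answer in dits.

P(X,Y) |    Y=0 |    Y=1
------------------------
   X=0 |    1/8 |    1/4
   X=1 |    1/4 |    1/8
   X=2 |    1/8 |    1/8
I(X;Y) = 0.0184 dits

Mutual information has multiple equivalent forms:
- I(X;Y) = H(X) - H(X|Y)
- I(X;Y) = H(Y) - H(Y|X)
- I(X;Y) = H(X) + H(Y) - H(X,Y)

Computing all quantities:
H(X) = 0.4700, H(Y) = 0.3010, H(X,Y) = 0.7526
H(X|Y) = 0.4515, H(Y|X) = 0.2826

Verification:
H(X) - H(X|Y) = 0.4700 - 0.4515 = 0.0184
H(Y) - H(Y|X) = 0.3010 - 0.2826 = 0.0184
H(X) + H(Y) - H(X,Y) = 0.4700 + 0.3010 - 0.7526 = 0.0184

All forms give I(X;Y) = 0.0184 dits. ✓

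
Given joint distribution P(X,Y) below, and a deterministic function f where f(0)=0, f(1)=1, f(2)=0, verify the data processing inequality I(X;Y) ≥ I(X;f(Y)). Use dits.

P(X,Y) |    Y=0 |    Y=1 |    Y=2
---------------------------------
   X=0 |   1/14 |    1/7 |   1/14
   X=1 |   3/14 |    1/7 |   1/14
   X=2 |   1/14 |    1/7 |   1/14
I(X;Y) = 0.0145, I(X;f(Y)) = 0.0061, inequality holds: 0.0145 ≥ 0.0061

Data Processing Inequality: For any Markov chain X → Y → Z, we have I(X;Y) ≥ I(X;Z).

Here Z = f(Y) is a deterministic function of Y, forming X → Y → Z.

Original I(X;Y) = 0.0145 dits

After applying f:
P(X,Z) where Z=f(Y):
- P(X,Z=0) = P(X,Y=0) + P(X,Y=2)
- P(X,Z=1) = P(X,Y=1)

I(X;Z) = I(X;f(Y)) = 0.0061 dits

Verification: 0.0145 ≥ 0.0061 ✓

Information cannot be created by processing; the function f can only lose information about X.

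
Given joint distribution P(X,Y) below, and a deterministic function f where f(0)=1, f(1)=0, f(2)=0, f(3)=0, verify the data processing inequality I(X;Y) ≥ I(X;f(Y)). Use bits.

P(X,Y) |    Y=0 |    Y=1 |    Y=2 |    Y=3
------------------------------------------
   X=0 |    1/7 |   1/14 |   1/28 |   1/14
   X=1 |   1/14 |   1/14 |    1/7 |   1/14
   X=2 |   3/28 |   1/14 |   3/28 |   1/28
I(X;Y) = 0.0782, I(X;f(Y)) = 0.0344, inequality holds: 0.0782 ≥ 0.0344

Data Processing Inequality: For any Markov chain X → Y → Z, we have I(X;Y) ≥ I(X;Z).

Here Z = f(Y) is a deterministic function of Y, forming X → Y → Z.

Original I(X;Y) = 0.0782 bits

After applying f:
P(X,Z) where Z=f(Y):
- P(X,Z=0) = P(X,Y=1) + P(X,Y=2) + P(X,Y=3)
- P(X,Z=1) = P(X,Y=0)

I(X;Z) = I(X;f(Y)) = 0.0344 bits

Verification: 0.0782 ≥ 0.0344 ✓

Information cannot be created by processing; the function f can only lose information about X.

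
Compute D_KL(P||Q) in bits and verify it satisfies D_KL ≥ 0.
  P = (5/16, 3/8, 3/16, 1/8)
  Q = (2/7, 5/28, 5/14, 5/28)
0.2032 bits

KL divergence satisfies the Gibbs inequality: D_KL(P||Q) ≥ 0 for all distributions P, Q.

D_KL(P||Q) = Σ p(x) log(p(x)/q(x))
Term by term:
  x=0: 5/16 × log_2[(5/16)/(2/7)] = 0.0404
  x=1: 3/8 × log_2[(3/8)/(5/28)] = 0.4014
  x=2: 3/16 × log_2[(3/16)/(5/14)] = -0.1743
  x=3: 1/8 × log_2[(1/8)/(5/28)] = -0.0643
D_KL(P||Q) = 0.2032 bits

D_KL(P||Q) = 0.2032 ≥ 0 ✓

This non-negativity is a fundamental property: relative entropy cannot be negative because it measures how different Q is from P.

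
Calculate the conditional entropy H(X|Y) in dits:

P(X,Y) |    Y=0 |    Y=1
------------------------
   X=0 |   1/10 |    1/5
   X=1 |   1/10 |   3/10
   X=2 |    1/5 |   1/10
0.4442 dits

Using the chain rule: H(X|Y) = H(X,Y) - H(Y)

First, compute H(X,Y) = 0.7365 dits

Marginal P(Y) = (2/5, 3/5)
H(Y) = 0.2923 dits

H(X|Y) = H(X,Y) - H(Y) = 0.7365 - 0.2923 = 0.4442 dits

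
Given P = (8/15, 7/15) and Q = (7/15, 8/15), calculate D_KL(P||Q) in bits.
0.0128 bits

KL divergence: D_KL(P||Q) = Σ p(x) log(p(x)/q(x))

Computing term by term:
  x=0: 8/15 × log_2[(8/15)/(7/15)] = 8/15 × 0.1926 = 0.1027
  x=1: 7/15 × log_2[(7/15)/(8/15)] = 7/15 × -0.1926 = -0.0899

D_KL(P||Q) = 0.0128 bits

Note: KL divergence is always non-negative and equals 0 iff P = Q.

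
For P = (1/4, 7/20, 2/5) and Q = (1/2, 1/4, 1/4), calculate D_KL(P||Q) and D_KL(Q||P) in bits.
D_KL(P||Q) = 0.1911, D_KL(Q||P) = 0.2091

KL divergence is not symmetric: D_KL(P||Q) ≠ D_KL(Q||P) in general.

D_KL(P||Q) = 0.1911 bits
D_KL(Q||P) = 0.2091 bits

No, they are not equal!

This asymmetry is why KL divergence is not a true distance metric.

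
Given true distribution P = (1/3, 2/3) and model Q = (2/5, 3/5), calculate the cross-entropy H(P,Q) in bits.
0.9320 bits

Cross-entropy: H(P,Q) = -Σ p(x) log q(x)

Alternatively: H(P,Q) = H(P) + D_KL(P||Q)
H(P) = 0.9183 bits
D_KL(P||Q) = 0.0137 bits

H(P,Q) = 0.9183 + 0.0137 = 0.9320 bits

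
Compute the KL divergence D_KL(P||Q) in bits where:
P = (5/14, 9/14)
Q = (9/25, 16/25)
0.0000 bits

KL divergence: D_KL(P||Q) = Σ p(x) log(p(x)/q(x))

Computing term by term:
  x=0: 5/14 × log_2[(5/14)/(9/25)] = 5/14 × -0.0115 = -0.0041
  x=1: 9/14 × log_2[(9/14)/(16/25)] = 9/14 × 0.0064 = 0.0041

D_KL(P||Q) = 0.0000 bits

Note: KL divergence is always non-negative and equals 0 iff P = Q.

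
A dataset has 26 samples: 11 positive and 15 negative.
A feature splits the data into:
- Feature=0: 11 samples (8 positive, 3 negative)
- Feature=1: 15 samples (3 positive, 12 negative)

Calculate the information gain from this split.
0.2087 bits

Information Gain = H(Y) - H(Y|Feature)

Before split:
P(positive) = 11/26 = 0.4231
H(Y) = 0.9829 bits

After split:
Feature=0: H = 0.8454 bits (weight = 11/26)
Feature=1: H = 0.7219 bits (weight = 15/26)
H(Y|Feature) = (11/26)×0.8454 + (15/26)×0.7219 = 0.7741 bits

Information Gain = 0.9829 - 0.7741 = 0.2087 bits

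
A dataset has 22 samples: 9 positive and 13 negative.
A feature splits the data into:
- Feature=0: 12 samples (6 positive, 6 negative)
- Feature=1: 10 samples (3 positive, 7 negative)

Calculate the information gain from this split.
0.0300 bits

Information Gain = H(Y) - H(Y|Feature)

Before split:
P(positive) = 9/22 = 0.4091
H(Y) = 0.9760 bits

After split:
Feature=0: H = 1.0000 bits (weight = 12/22)
Feature=1: H = 0.8813 bits (weight = 10/22)
H(Y|Feature) = (12/22)×1.0000 + (10/22)×0.8813 = 0.9460 bits

Information Gain = 0.9760 - 0.9460 = 0.0300 bits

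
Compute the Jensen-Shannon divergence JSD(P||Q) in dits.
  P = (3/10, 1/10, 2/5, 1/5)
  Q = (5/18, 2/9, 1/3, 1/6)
0.0062 dits

Jensen-Shannon divergence is:
JSD(P||Q) = 0.5 × D_KL(P||M) + 0.5 × D_KL(Q||M)
where M = 0.5 × (P + Q) is the mixture distribution.

M = 0.5 × (3/10, 1/10, 2/5, 1/5) + 0.5 × (5/18, 2/9, 1/3, 1/6) = (0.288889, 0.161111, 11/30, 0.183333)

D_KL(P||M) = 0.0069 dits
D_KL(Q||M) = 0.0056 dits

JSD(P||Q) = 0.5 × 0.0069 + 0.5 × 0.0056 = 0.0062 dits

Unlike KL divergence, JSD is symmetric and bounded: 0 ≤ JSD ≤ log(2).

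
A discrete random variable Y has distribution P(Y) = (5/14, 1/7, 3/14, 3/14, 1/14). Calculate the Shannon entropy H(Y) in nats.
1.4944 nats

Shannon entropy is H(X) = -Σ p(x) log p(x).

For P = (5/14, 1/7, 3/14, 3/14, 1/14):
H = -5/14 × log_e(5/14) -1/7 × log_e(1/7) -3/14 × log_e(3/14) -3/14 × log_e(3/14) -1/14 × log_e(1/14)
H = 1.4944 nats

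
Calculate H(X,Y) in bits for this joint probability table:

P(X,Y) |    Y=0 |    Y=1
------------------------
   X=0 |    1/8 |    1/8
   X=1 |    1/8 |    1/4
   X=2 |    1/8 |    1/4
2.5000 bits

Joint entropy is H(X,Y) = -Σ_{x,y} p(x,y) log p(x,y).

Summing over all non-zero entries:
H(X,Y) = -[1/8·log_2(1/8) + 1/8·log_2(1/8) + 1/8·log_2(1/8) + 1/4·log_2(1/4) + 1/8·log_2(1/8) + 1/4·log_2(1/4)]
H(X,Y) = 2.5000 bits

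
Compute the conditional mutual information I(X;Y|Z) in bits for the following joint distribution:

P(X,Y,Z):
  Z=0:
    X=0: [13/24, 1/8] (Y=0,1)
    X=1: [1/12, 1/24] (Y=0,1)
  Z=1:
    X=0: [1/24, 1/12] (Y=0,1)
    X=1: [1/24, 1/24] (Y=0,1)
0.0130 bits

Conditional mutual information: I(X;Y|Z) = H(X|Z) + H(Y|Z) - H(X,Y|Z)

H(Z) = 0.7383
H(X,Z) = 1.4387 → H(X|Z) = 0.7004
H(Y,Z) = 1.5284 → H(Y|Z) = 0.7901
H(X,Y,Z) = 2.2158 → H(X,Y|Z) = 1.4775

I(X;Y|Z) = 0.7004 + 0.7901 - 1.4775 = 0.0130 bits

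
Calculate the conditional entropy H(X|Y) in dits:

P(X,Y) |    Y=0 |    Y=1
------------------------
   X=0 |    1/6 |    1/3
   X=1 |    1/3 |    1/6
0.2764 dits

Using the chain rule: H(X|Y) = H(X,Y) - H(Y)

First, compute H(X,Y) = 0.5775 dits

Marginal P(Y) = (1/2, 1/2)
H(Y) = 0.3010 dits

H(X|Y) = H(X,Y) - H(Y) = 0.5775 - 0.3010 = 0.2764 dits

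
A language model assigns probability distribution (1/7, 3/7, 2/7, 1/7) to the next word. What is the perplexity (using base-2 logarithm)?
3.5860

Perplexity is 2^H (or exp(H) for natural log).

First, H = -Σ p log p = 1.8424 bits
Perplexity = 2^1.8424 = 3.5860

Interpretation: The model's uncertainty is equivalent to choosing uniformly among 3.6 options.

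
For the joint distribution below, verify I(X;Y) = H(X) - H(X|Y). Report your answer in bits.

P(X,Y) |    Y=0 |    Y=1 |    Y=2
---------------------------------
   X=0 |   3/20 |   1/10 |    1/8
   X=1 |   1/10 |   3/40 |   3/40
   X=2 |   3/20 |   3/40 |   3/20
I(X;Y) = 0.0083 bits

Mutual information has multiple equivalent forms:
- I(X;Y) = H(X) - H(X|Y)
- I(X;Y) = H(Y) - H(Y|X)
- I(X;Y) = H(X) + H(Y) - H(X,Y)

Computing all quantities:
H(X) = 1.5613, H(Y) = 1.5589, H(X,Y) = 3.1118
H(X|Y) = 1.5530, H(Y|X) = 1.5506

Verification:
H(X) - H(X|Y) = 1.5613 - 1.5530 = 0.0083
H(Y) - H(Y|X) = 1.5589 - 1.5506 = 0.0083
H(X) + H(Y) - H(X,Y) = 1.5613 + 1.5589 - 3.1118 = 0.0083

All forms give I(X;Y) = 0.0083 bits. ✓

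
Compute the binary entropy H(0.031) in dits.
0.0600 dits

The binary entropy function is:
H(p) = -p log(p) - (1-p) log(1-p)

H(0.031) = -0.031 × log_10(0.031) - 0.969 × log_10(0.969)
H(0.031) = 0.0600 dits

Note: Binary entropy is maximized at p=0.5 (H=1 bit) and minimized at p=0 or p=1 (H=0).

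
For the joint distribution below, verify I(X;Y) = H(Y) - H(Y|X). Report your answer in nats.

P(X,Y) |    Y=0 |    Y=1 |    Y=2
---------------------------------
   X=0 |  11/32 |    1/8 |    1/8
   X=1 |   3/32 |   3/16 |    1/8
I(X;Y) = 0.0645 nats

Mutual information has multiple equivalent forms:
- I(X;Y) = H(X) - H(X|Y)
- I(X;Y) = H(Y) - H(Y|X)
- I(X;Y) = H(X) + H(Y) - H(X,Y)

Computing all quantities:
H(X) = 0.6755, H(Y) = 1.0717, H(X,Y) = 1.6826
H(X|Y) = 0.6109, H(Y|X) = 1.0072

Verification:
H(X) - H(X|Y) = 0.6755 - 0.6109 = 0.0645
H(Y) - H(Y|X) = 1.0717 - 1.0072 = 0.0645
H(X) + H(Y) - H(X,Y) = 0.6755 + 1.0717 - 1.6826 = 0.0645

All forms give I(X;Y) = 0.0645 nats. ✓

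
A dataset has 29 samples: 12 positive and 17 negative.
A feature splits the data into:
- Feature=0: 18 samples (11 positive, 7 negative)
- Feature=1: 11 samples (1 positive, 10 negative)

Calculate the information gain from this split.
0.2133 bits

Information Gain = H(Y) - H(Y|Feature)

Before split:
P(positive) = 12/29 = 0.4138
H(Y) = 0.9784 bits

After split:
Feature=0: H = 0.9641 bits (weight = 18/29)
Feature=1: H = 0.4395 bits (weight = 11/29)
H(Y|Feature) = (18/29)×0.9641 + (11/29)×0.4395 = 0.7651 bits

Information Gain = 0.9784 - 0.7651 = 0.2133 bits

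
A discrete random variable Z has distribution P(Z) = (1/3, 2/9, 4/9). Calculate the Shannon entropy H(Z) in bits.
1.5305 bits

Shannon entropy is H(X) = -Σ p(x) log p(x).

For P = (1/3, 2/9, 4/9):
H = -1/3 × log_2(1/3) -2/9 × log_2(2/9) -4/9 × log_2(4/9)
H = 1.5305 bits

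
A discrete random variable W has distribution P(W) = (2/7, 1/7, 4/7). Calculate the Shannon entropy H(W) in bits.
1.3788 bits

Shannon entropy is H(X) = -Σ p(x) log p(x).

For P = (2/7, 1/7, 4/7):
H = -2/7 × log_2(2/7) -1/7 × log_2(1/7) -4/7 × log_2(4/7)
H = 1.3788 bits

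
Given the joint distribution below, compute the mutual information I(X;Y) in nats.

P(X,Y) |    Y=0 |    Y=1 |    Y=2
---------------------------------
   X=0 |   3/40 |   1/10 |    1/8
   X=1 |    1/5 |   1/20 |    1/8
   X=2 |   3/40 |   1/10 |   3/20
0.0496 nats

Mutual information: I(X;Y) = H(X) + H(Y) - H(X,Y)

Marginals:
P(X) = (3/10, 3/8, 13/40), H(X) = 1.0943 nats
P(Y) = (7/20, 1/4, 2/5), H(Y) = 1.0805 nats

Joint entropy: H(X,Y) = 2.1252 nats

I(X;Y) = 1.0943 + 1.0805 - 2.1252 = 0.0496 nats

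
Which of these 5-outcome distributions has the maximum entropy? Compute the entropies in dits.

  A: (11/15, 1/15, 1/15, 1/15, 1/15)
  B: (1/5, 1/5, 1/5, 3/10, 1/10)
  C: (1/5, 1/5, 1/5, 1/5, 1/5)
C

For a discrete distribution over n outcomes, entropy is maximized by the uniform distribution.

Computing entropies:
H(A) = 0.4124 dits
H(B) = 0.6762 dits
H(C) = 0.6990 dits

The uniform distribution (where all probabilities equal 1/5) achieves the maximum entropy of log_10(5) = 0.6990 dits.

Distribution C has the highest entropy.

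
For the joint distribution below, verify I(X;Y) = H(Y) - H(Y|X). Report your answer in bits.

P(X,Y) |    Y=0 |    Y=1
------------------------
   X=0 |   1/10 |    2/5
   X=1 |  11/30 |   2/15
I(X;Y) = 0.2175 bits

Mutual information has multiple equivalent forms:
- I(X;Y) = H(X) - H(X|Y)
- I(X;Y) = H(Y) - H(Y|X)
- I(X;Y) = H(X) + H(Y) - H(X,Y)

Computing all quantities:
H(X) = 1.0000, H(Y) = 0.9968, H(X,Y) = 1.7793
H(X|Y) = 0.7825, H(Y|X) = 0.7793

Verification:
H(X) - H(X|Y) = 1.0000 - 0.7825 = 0.2175
H(Y) - H(Y|X) = 0.9968 - 0.7793 = 0.2175
H(X) + H(Y) - H(X,Y) = 1.0000 + 0.9968 - 1.7793 = 0.2175

All forms give I(X;Y) = 0.2175 bits. ✓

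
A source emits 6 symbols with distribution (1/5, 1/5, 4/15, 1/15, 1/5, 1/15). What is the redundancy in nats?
0.1126 nats

Redundancy measures how far a source is from maximum entropy:
R = H_max - H(X)

Maximum entropy for 6 symbols: H_max = log_e(6) = 1.7918 nats
Actual entropy: H(X) = 1.6792 nats
Redundancy: R = 1.7918 - 1.6792 = 0.1126 nats

This redundancy represents potential for compression: the source could be compressed by 0.1126 nats per symbol.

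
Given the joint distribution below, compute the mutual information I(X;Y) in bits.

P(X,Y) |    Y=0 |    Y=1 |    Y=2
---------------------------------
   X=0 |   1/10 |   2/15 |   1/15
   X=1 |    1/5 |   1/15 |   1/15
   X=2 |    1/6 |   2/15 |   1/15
0.0416 bits

Mutual information: I(X;Y) = H(X) + H(Y) - H(X,Y)

Marginals:
P(X) = (3/10, 1/3, 11/30), H(X) = 1.5801 bits
P(Y) = (7/15, 1/3, 1/5), H(Y) = 1.5058 bits

Joint entropy: H(X,Y) = 3.0444 bits

I(X;Y) = 1.5801 + 1.5058 - 3.0444 = 0.0416 bits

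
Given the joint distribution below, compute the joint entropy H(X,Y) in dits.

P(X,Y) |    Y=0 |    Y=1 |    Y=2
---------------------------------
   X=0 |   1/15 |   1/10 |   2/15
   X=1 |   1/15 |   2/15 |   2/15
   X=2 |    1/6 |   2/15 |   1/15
0.9316 dits

Joint entropy is H(X,Y) = -Σ_{x,y} p(x,y) log p(x,y).

Summing over all non-zero entries:
H(X,Y) = -[1/15·log_10(1/15) + 1/10·log_10(1/10) + 2/15·log_10(2/15) + 1/15·log_10(1/15) + 2/15·log_10(2/15) + 2/15·log_10(2/15) + 1/6·log_10(1/6) + 2/15·log_10(2/15) + 1/15·log_10(1/15)]
H(X,Y) = 0.9316 dits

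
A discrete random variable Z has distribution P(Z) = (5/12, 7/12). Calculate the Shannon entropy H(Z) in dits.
0.2950 dits

Shannon entropy is H(X) = -Σ p(x) log p(x).

For P = (5/12, 7/12):
H = -5/12 × log_10(5/12) -7/12 × log_10(7/12)
H = 0.2950 dits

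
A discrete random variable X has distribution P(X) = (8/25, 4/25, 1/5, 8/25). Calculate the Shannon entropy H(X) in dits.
0.5838 dits

Shannon entropy is H(X) = -Σ p(x) log p(x).

For P = (8/25, 4/25, 1/5, 8/25):
H = -8/25 × log_10(8/25) -4/25 × log_10(4/25) -1/5 × log_10(1/5) -8/25 × log_10(8/25)
H = 0.5838 dits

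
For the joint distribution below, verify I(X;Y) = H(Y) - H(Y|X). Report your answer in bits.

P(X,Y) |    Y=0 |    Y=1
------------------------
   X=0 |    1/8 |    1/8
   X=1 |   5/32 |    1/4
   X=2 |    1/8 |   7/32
I(X;Y) = 0.0089 bits

Mutual information has multiple equivalent forms:
- I(X;Y) = H(X) - H(X|Y)
- I(X;Y) = H(Y) - H(Y|X)
- I(X;Y) = H(X) + H(Y) - H(X,Y)

Computing all quantities:
H(X) = 1.5575, H(Y) = 0.9745, H(X,Y) = 2.5231
H(X|Y) = 1.5486, H(Y|X) = 0.9656

Verification:
H(X) - H(X|Y) = 1.5575 - 1.5486 = 0.0089
H(Y) - H(Y|X) = 0.9745 - 0.9656 = 0.0089
H(X) + H(Y) - H(X,Y) = 1.5575 + 0.9745 - 2.5231 = 0.0089

All forms give I(X;Y) = 0.0089 bits. ✓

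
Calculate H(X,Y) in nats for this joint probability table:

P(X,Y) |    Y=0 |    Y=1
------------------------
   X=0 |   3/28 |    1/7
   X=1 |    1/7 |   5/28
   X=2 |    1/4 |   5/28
1.7571 nats

Joint entropy is H(X,Y) = -Σ_{x,y} p(x,y) log p(x,y).

Summing over all non-zero entries:
H(X,Y) = -[3/28·log_e(3/28) + 1/7·log_e(1/7) + 1/7·log_e(1/7) + 5/28·log_e(5/28) + 1/4·log_e(1/4) + 5/28·log_e(5/28)]
H(X,Y) = 1.7571 nats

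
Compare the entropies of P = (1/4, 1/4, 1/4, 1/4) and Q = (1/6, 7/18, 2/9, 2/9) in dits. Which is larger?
P

Computing entropies in dits:
H(P) = 0.6021
H(Q) = 0.5795

Distribution P has higher entropy.

Intuition: The distribution closer to uniform (more spread out) has higher entropy.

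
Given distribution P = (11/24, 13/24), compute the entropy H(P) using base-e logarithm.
0.6897 nats

Shannon entropy is H(X) = -Σ p(x) log p(x).

For P = (11/24, 13/24):
H = -11/24 × log_e(11/24) -13/24 × log_e(13/24)
H = 0.6897 nats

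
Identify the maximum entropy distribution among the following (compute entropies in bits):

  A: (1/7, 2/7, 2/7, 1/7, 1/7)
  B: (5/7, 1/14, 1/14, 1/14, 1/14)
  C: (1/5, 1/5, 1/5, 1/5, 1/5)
C

For a discrete distribution over n outcomes, entropy is maximized by the uniform distribution.

Computing entropies:
H(A) = 2.2359 bits
H(B) = 1.4345 bits
H(C) = 2.3219 bits

The uniform distribution (where all probabilities equal 1/5) achieves the maximum entropy of log_2(5) = 2.3219 bits.

Distribution C has the highest entropy.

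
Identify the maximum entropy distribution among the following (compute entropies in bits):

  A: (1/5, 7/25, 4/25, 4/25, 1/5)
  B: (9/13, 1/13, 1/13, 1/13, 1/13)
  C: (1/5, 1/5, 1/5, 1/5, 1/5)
C

For a discrete distribution over n outcomes, entropy is maximized by the uniform distribution.

Computing entropies:
H(A) = 2.2890 bits
H(B) = 1.5059 bits
H(C) = 2.3219 bits

The uniform distribution (where all probabilities equal 1/5) achieves the maximum entropy of log_2(5) = 2.3219 bits.

Distribution C has the highest entropy.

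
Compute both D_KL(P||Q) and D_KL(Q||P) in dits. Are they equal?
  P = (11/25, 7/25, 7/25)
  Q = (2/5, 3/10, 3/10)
D_KL(P||Q) = 0.0014, D_KL(Q||P) = 0.0014

KL divergence is not symmetric: D_KL(P||Q) ≠ D_KL(Q||P) in general.

D_KL(P||Q) = 0.0014 dits
D_KL(Q||P) = 0.0014 dits

In this case they happen to be equal (to 4 decimal places).

This asymmetry is why KL divergence is not a true distance metric.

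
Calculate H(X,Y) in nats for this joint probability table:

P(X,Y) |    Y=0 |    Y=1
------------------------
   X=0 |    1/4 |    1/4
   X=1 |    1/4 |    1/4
1.3863 nats

Joint entropy is H(X,Y) = -Σ_{x,y} p(x,y) log p(x,y).

Summing over all non-zero entries:
H(X,Y) = -[1/4·log_e(1/4) + 1/4·log_e(1/4) + 1/4·log_e(1/4) + 1/4·log_e(1/4)]
H(X,Y) = 1.3863 nats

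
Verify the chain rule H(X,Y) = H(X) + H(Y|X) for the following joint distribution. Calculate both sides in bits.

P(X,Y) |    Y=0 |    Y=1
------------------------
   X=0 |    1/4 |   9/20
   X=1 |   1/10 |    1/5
H(X,Y) = 1.8150, H(X) = 0.8813, H(Y|X) = 0.9337 (all in bits)

Chain rule: H(X,Y) = H(X) + H(Y|X)

Left side — joint entropy directly:
H(X,Y) = -Σ p(x,y) log p(x,y) = 1.8150 bits

Right side — compute H(Y|X) from the conditional distributions:
P(X) = (7/10, 3/10), so H(X) = 0.8813 bits
H(Y|X) = Σ_x P(X=x) · H(Y|X=x):
  P(Y|X=0) = (5/14, 9/14), H(Y|X=0) = 0.9403, weight P(X=0) = 7/10
  P(Y|X=1) = (1/3, 2/3), H(Y|X=1) = 0.9183, weight P(X=1) = 3/10
H(Y|X) = 0.9337 bits

H(X) + H(Y|X) = 0.8813 + 0.9337 = 1.8150 bits

Both sides equal 1.8150 bits. ✓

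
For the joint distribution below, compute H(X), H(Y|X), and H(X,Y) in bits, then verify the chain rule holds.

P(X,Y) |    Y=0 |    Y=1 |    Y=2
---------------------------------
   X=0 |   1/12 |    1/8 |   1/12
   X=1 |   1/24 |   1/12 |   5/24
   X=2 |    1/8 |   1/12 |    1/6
H(X,Y) = 3.0383, H(X) = 1.5774, H(Y|X) = 1.4609 (all in bits)

Chain rule: H(X,Y) = H(X) + H(Y|X)

Left side — joint entropy directly:
H(X,Y) = -Σ p(x,y) log p(x,y) = 3.0383 bits

Right side — compute H(Y|X) from the conditional distributions:
P(X) = (7/24, 1/3, 3/8), so H(X) = 1.5774 bits
H(Y|X) = Σ_x P(X=x) · H(Y|X=x):
  P(Y|X=0) = (2/7, 3/7, 2/7), H(Y|X=0) = 1.5567, weight P(X=0) = 7/24
  P(Y|X=1) = (1/8, 1/4, 5/8), H(Y|X=1) = 1.2988, weight P(X=1) = 1/3
  P(Y|X=2) = (1/3, 2/9, 4/9), H(Y|X=2) = 1.5305, weight P(X=2) = 3/8
H(Y|X) = 1.4609 bits

H(X) + H(Y|X) = 1.5774 + 1.4609 = 3.0383 bits

Both sides equal 3.0383 bits. ✓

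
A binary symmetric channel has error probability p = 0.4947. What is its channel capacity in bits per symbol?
0.0001 bits

For a binary symmetric channel (BSC) with error probability p:
Capacity C = 1 - H(p) bits per symbol

where H(p) = -p log₂(p) - (1-p) log₂(1-p) is the binary entropy function.

H(0.4947) = 0.9999 bits
C = 1 - 0.9999 = 0.0001 bits per symbol

This means we can reliably transmit up to 0.0001 bits of information per channel use.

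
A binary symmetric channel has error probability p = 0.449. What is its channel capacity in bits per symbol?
0.0075 bits

For a binary symmetric channel (BSC) with error probability p:
Capacity C = 1 - H(p) bits per symbol

where H(p) = -p log₂(p) - (1-p) log₂(1-p) is the binary entropy function.

H(0.449) = 0.9925 bits
C = 1 - 0.9925 = 0.0075 bits per symbol

This means we can reliably transmit up to 0.0075 bits of information per channel use.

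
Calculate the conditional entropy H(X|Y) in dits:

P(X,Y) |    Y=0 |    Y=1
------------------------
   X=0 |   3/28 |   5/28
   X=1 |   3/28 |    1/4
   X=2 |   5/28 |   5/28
0.4682 dits

Using the chain rule: H(X|Y) = H(X,Y) - H(Y)

First, compute H(X,Y) = 0.7592 dits

Marginal P(Y) = (11/28, 17/28)
H(Y) = 0.2910 dits

H(X|Y) = H(X,Y) - H(Y) = 0.7592 - 0.2910 = 0.4682 dits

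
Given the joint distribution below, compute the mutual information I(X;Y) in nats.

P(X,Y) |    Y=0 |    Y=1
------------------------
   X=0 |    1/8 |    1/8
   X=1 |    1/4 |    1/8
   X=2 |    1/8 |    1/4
0.0425 nats

Mutual information: I(X;Y) = H(X) + H(Y) - H(X,Y)

Marginals:
P(X) = (1/4, 3/8, 3/8), H(X) = 1.0822 nats
P(Y) = (1/2, 1/2), H(Y) = 0.6931 nats

Joint entropy: H(X,Y) = 1.7329 nats

I(X;Y) = 1.0822 + 0.6931 - 1.7329 = 0.0425 nats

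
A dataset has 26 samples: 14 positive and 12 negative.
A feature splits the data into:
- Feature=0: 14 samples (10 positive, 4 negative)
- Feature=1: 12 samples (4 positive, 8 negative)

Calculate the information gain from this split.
0.1071 bits

Information Gain = H(Y) - H(Y|Feature)

Before split:
P(positive) = 14/26 = 0.5385
H(Y) = 0.9957 bits

After split:
Feature=0: H = 0.8631 bits (weight = 14/26)
Feature=1: H = 0.9183 bits (weight = 12/26)
H(Y|Feature) = (14/26)×0.8631 + (12/26)×0.9183 = 0.8886 bits

Information Gain = 0.9957 - 0.8886 = 0.1071 bits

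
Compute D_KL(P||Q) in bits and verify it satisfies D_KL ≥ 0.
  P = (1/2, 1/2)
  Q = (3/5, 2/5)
0.0294 bits

KL divergence satisfies the Gibbs inequality: D_KL(P||Q) ≥ 0 for all distributions P, Q.

D_KL(P||Q) = Σ p(x) log(p(x)/q(x))
Term by term:
  x=0: 1/2 × log_2[(1/2)/(3/5)] = -0.1315
  x=1: 1/2 × log_2[(1/2)/(2/5)] = 0.1610
D_KL(P||Q) = 0.0294 bits

D_KL(P||Q) = 0.0294 ≥ 0 ✓

This non-negativity is a fundamental property: relative entropy cannot be negative because it measures how different Q is from P.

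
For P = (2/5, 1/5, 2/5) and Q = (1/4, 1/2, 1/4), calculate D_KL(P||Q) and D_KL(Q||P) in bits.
D_KL(P||Q) = 0.2781, D_KL(Q||P) = 0.3219

KL divergence is not symmetric: D_KL(P||Q) ≠ D_KL(Q||P) in general.

D_KL(P||Q) = 0.2781 bits
D_KL(Q||P) = 0.3219 bits

No, they are not equal!

This asymmetry is why KL divergence is not a true distance metric.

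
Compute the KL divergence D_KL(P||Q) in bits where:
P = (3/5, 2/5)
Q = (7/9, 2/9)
0.1146 bits

KL divergence: D_KL(P||Q) = Σ p(x) log(p(x)/q(x))

Computing term by term:
  x=0: 3/5 × log_2[(3/5)/(7/9)] = 3/5 × -0.3744 = -0.2246
  x=1: 2/5 × log_2[(2/5)/(2/9)] = 2/5 × 0.8480 = 0.3392

D_KL(P||Q) = 0.1146 bits

Note: KL divergence is always non-negative and equals 0 iff P = Q.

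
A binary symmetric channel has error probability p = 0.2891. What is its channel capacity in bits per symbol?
0.1324 bits

For a binary symmetric channel (BSC) with error probability p:
Capacity C = 1 - H(p) bits per symbol

where H(p) = -p log₂(p) - (1-p) log₂(1-p) is the binary entropy function.

H(0.2891) = 0.8676 bits
C = 1 - 0.8676 = 0.1324 bits per symbol

This means we can reliably transmit up to 0.1324 bits of information per channel use.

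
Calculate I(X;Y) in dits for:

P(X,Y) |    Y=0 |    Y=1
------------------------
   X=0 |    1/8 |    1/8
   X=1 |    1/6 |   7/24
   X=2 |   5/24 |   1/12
0.0195 dits

Mutual information: I(X;Y) = H(X) + H(Y) - H(X,Y)

Marginals:
P(X) = (1/4, 11/24, 7/24), H(X) = 0.4619 dits
P(Y) = (1/2, 1/2), H(Y) = 0.3010 dits

Joint entropy: H(X,Y) = 0.7434 dits

I(X;Y) = 0.4619 + 0.3010 - 0.7434 = 0.0195 dits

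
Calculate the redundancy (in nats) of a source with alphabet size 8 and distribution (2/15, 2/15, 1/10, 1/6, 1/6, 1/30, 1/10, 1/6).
0.0724 nats

Redundancy measures how far a source is from maximum entropy:
R = H_max - H(X)

Maximum entropy for 8 symbols: H_max = log_e(8) = 2.0794 nats
Actual entropy: H(X) = 2.0071 nats
Redundancy: R = 2.0794 - 2.0071 = 0.0724 nats

This redundancy represents potential for compression: the source could be compressed by 0.0724 nats per symbol.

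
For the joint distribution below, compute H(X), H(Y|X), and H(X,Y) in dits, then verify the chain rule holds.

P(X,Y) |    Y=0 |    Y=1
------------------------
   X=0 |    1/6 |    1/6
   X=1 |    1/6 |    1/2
H(X,Y) = 0.5396, H(X) = 0.2764, H(Y|X) = 0.2632 (all in dits)

Chain rule: H(X,Y) = H(X) + H(Y|X)

Left side — joint entropy directly:
H(X,Y) = -Σ p(x,y) log p(x,y) = 0.5396 dits

Right side — compute H(Y|X) from the conditional distributions:
P(X) = (1/3, 2/3), so H(X) = 0.2764 dits
H(Y|X) = Σ_x P(X=x) · H(Y|X=x):
  P(Y|X=0) = (1/2, 1/2), H(Y|X=0) = 0.3010, weight P(X=0) = 1/3
  P(Y|X=1) = (1/4, 3/4), H(Y|X=1) = 0.2442, weight P(X=1) = 2/3
H(Y|X) = 0.2632 dits

H(X) + H(Y|X) = 0.2764 + 0.2632 = 0.5396 dits

Both sides equal 0.5396 dits. ✓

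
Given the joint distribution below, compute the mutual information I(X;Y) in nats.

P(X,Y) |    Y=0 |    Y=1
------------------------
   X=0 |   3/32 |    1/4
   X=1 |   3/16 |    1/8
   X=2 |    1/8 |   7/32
0.0384 nats

Mutual information: I(X;Y) = H(X) + H(Y) - H(X,Y)

Marginals:
P(X) = (11/32, 5/16, 11/32), H(X) = 1.0976 nats
P(Y) = (13/32, 19/32), H(Y) = 0.6755 nats

Joint entropy: H(X,Y) = 1.7347 nats

I(X;Y) = 1.0976 + 0.6755 - 1.7347 = 0.0384 nats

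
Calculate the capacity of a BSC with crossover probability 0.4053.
0.0260 bits

For a binary symmetric channel (BSC) with error probability p:
Capacity C = 1 - H(p) bits per symbol

where H(p) = -p log₂(p) - (1-p) log₂(1-p) is the binary entropy function.

H(0.4053) = 0.9740 bits
C = 1 - 0.9740 = 0.0260 bits per symbol

This means we can reliably transmit up to 0.0260 bits of information per channel use.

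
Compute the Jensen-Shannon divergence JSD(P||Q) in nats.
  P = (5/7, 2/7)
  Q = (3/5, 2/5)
0.0073 nats

Jensen-Shannon divergence is:
JSD(P||Q) = 0.5 × D_KL(P||M) + 0.5 × D_KL(Q||M)
where M = 0.5 × (P + Q) is the mixture distribution.

M = 0.5 × (5/7, 2/7) + 0.5 × (3/5, 2/5) = (23/35, 12/35)

D_KL(P||M) = 0.0075 nats
D_KL(Q||M) = 0.0071 nats

JSD(P||Q) = 0.5 × 0.0075 + 0.5 × 0.0071 = 0.0073 nats

Unlike KL divergence, JSD is symmetric and bounded: 0 ≤ JSD ≤ log(2).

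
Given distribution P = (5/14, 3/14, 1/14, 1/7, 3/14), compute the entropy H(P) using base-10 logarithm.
0.6490 dits

Shannon entropy is H(X) = -Σ p(x) log p(x).

For P = (5/14, 3/14, 1/14, 1/7, 3/14):
H = -5/14 × log_10(5/14) -3/14 × log_10(3/14) -1/14 × log_10(1/14) -1/7 × log_10(1/7) -3/14 × log_10(3/14)
H = 0.6490 dits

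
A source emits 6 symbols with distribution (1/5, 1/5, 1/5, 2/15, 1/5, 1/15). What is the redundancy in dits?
0.0239 dits

Redundancy measures how far a source is from maximum entropy:
R = H_max - H(X)

Maximum entropy for 6 symbols: H_max = log_10(6) = 0.7782 dits
Actual entropy: H(X) = 0.7543 dits
Redundancy: R = 0.7782 - 0.7543 = 0.0239 dits

This redundancy represents potential for compression: the source could be compressed by 0.0239 dits per symbol.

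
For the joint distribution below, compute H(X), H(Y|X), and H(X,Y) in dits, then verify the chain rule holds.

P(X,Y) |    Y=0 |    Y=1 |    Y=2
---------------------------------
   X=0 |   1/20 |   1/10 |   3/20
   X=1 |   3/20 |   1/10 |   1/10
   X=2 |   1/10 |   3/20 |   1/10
H(X,Y) = 0.9358, H(X) = 0.4760, H(Y|X) = 0.4598 (all in dits)

Chain rule: H(X,Y) = H(X) + H(Y|X)

Left side — joint entropy directly:
H(X,Y) = -Σ p(x,y) log p(x,y) = 0.9358 dits

Right side — compute H(Y|X) from the conditional distributions:
P(X) = (3/10, 7/20, 7/20), so H(X) = 0.4760 dits
H(Y|X) = Σ_x P(X=x) · H(Y|X=x):
  P(Y|X=0) = (1/6, 1/3, 1/2), H(Y|X=0) = 0.4392, weight P(X=0) = 3/10
  P(Y|X=1) = (3/7, 2/7, 2/7), H(Y|X=1) = 0.4686, weight P(X=1) = 7/20
  P(Y|X=2) = (2/7, 3/7, 2/7), H(Y|X=2) = 0.4686, weight P(X=2) = 7/20
H(Y|X) = 0.4598 dits

H(X) + H(Y|X) = 0.4760 + 0.4598 = 0.9358 dits

Both sides equal 0.9358 dits. ✓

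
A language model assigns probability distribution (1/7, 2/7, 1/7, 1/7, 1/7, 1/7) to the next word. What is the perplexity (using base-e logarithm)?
5.7423

Perplexity is e^H (or exp(H) for natural log).

First, H = -Σ p log p = 1.7479 nats
Perplexity = e^1.7479 = 5.7423

Interpretation: The model's uncertainty is equivalent to choosing uniformly among 5.7 options.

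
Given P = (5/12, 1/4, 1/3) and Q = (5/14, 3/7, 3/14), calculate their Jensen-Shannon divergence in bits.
0.0282 bits

Jensen-Shannon divergence is:
JSD(P||Q) = 0.5 × D_KL(P||M) + 0.5 × D_KL(Q||M)
where M = 0.5 × (P + Q) is the mixture distribution.

M = 0.5 × (5/12, 1/4, 1/3) + 0.5 × (5/14, 3/7, 3/14) = (0.386905, 0.339286, 0.27381)

D_KL(P||M) = 0.0290 bits
D_KL(Q||M) = 0.0274 bits

JSD(P||Q) = 0.5 × 0.0290 + 0.5 × 0.0274 = 0.0282 bits

Unlike KL divergence, JSD is symmetric and bounded: 0 ≤ JSD ≤ log(2).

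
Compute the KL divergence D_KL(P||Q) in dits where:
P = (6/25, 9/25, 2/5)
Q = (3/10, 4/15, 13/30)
0.0098 dits

KL divergence: D_KL(P||Q) = Σ p(x) log(p(x)/q(x))

Computing term by term:
  x=0: 6/25 × log_10[(6/25)/(3/10)] = 6/25 × -0.0969 = -0.0233
  x=1: 9/25 × log_10[(9/25)/(4/15)] = 9/25 × 0.1303 = 0.0469
  x=2: 2/5 × log_10[(2/5)/(13/30)] = 2/5 × -0.0348 = -0.0139

D_KL(P||Q) = 0.0098 dits

Note: KL divergence is always non-negative and equals 0 iff P = Q.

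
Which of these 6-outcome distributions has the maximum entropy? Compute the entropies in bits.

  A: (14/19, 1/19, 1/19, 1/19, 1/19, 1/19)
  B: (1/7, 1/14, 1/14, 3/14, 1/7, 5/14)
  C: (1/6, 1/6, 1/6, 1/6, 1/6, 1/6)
C

For a discrete distribution over n outcomes, entropy is maximized by the uniform distribution.

Computing entropies:
H(A) = 1.4425 bits
H(B) = 2.3527 bits
H(C) = 2.5850 bits

The uniform distribution (where all probabilities equal 1/6) achieves the maximum entropy of log_2(6) = 2.5850 bits.

Distribution C has the highest entropy.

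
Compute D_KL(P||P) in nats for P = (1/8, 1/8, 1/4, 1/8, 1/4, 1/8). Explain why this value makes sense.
0.0000 nats

KL divergence satisfies the Gibbs inequality: D_KL(P||Q) ≥ 0 for all distributions P, Q.

D_KL(P||Q) = Σ p(x) log(p(x)/q(x))
Each term is p(x) × log_e(p(x)/p(x)) = p(x) × log_e(1) = 0, so the sum is 0.
D_KL(P||Q) = 0.0000 nats

When P = Q, the KL divergence is exactly 0, as there is no 'divergence' between identical distributions.

This non-negativity is a fundamental property: relative entropy cannot be negative because it measures how different Q is from P.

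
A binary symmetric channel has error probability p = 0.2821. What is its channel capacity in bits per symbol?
0.1417 bits

For a binary symmetric channel (BSC) with error probability p:
Capacity C = 1 - H(p) bits per symbol

where H(p) = -p log₂(p) - (1-p) log₂(1-p) is the binary entropy function.

H(0.2821) = 0.8583 bits
C = 1 - 0.8583 = 0.1417 bits per symbol

This means we can reliably transmit up to 0.1417 bits of information per channel use.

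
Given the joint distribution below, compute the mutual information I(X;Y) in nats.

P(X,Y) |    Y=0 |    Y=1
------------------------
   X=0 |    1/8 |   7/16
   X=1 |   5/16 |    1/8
0.1256 nats

Mutual information: I(X;Y) = H(X) + H(Y) - H(X,Y)

Marginals:
P(X) = (9/16, 7/16), H(X) = 0.6853 nats
P(Y) = (7/16, 9/16), H(Y) = 0.6853 nats

Joint entropy: H(X,Y) = 1.2450 nats

I(X;Y) = 0.6853 + 0.6853 - 1.2450 = 0.1256 nats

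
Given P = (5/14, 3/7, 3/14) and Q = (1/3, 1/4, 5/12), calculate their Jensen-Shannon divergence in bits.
0.0413 bits

Jensen-Shannon divergence is:
JSD(P||Q) = 0.5 × D_KL(P||M) + 0.5 × D_KL(Q||M)
where M = 0.5 × (P + Q) is the mixture distribution.

M = 0.5 × (5/14, 3/7, 3/14) + 0.5 × (1/3, 1/4, 5/12) = (0.345238, 0.339286, 0.315476)

D_KL(P||M) = 0.0423 bits
D_KL(Q||M) = 0.0402 bits

JSD(P||Q) = 0.5 × 0.0423 + 0.5 × 0.0402 = 0.0413 bits

Unlike KL divergence, JSD is symmetric and bounded: 0 ≤ JSD ≤ log(2).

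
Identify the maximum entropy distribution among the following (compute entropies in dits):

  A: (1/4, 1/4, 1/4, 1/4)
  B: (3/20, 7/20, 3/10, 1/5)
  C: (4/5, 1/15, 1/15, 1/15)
A

For a discrete distribution over n outcomes, entropy is maximized by the uniform distribution.

Computing entropies:
H(A) = 0.6021 dits
H(B) = 0.5798 dits
H(C) = 0.3127 dits

The uniform distribution (where all probabilities equal 1/4) achieves the maximum entropy of log_10(4) = 0.6021 dits.

Distribution A has the highest entropy.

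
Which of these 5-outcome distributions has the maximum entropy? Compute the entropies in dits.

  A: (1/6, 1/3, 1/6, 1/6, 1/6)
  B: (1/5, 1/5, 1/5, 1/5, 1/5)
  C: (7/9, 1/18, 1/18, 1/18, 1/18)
B

For a discrete distribution over n outcomes, entropy is maximized by the uniform distribution.

Computing entropies:
H(A) = 0.6778 dits
H(B) = 0.6990 dits
H(C) = 0.3638 dits

The uniform distribution (where all probabilities equal 1/5) achieves the maximum entropy of log_10(5) = 0.6990 dits.

Distribution B has the highest entropy.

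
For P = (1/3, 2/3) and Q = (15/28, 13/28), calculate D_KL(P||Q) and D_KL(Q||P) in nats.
D_KL(P||Q) = 0.0830, D_KL(Q||P) = 0.0862

KL divergence is not symmetric: D_KL(P||Q) ≠ D_KL(Q||P) in general.

D_KL(P||Q) = 0.0830 nats
D_KL(Q||P) = 0.0862 nats

No, they are not equal!

This asymmetry is why KL divergence is not a true distance metric.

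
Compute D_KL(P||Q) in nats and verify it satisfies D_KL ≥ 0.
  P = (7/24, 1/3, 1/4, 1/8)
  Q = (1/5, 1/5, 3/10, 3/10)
0.1253 nats

KL divergence satisfies the Gibbs inequality: D_KL(P||Q) ≥ 0 for all distributions P, Q.

D_KL(P||Q) = Σ p(x) log(p(x)/q(x))
Term by term:
  x=0: 7/24 × log_e[(7/24)/(1/5)] = 0.1100
  x=1: 1/3 × log_e[(1/3)/(1/5)] = 0.1703
  x=2: 1/4 × log_e[(1/4)/(3/10)] = -0.0456
  x=3: 1/8 × log_e[(1/8)/(3/10)] = -0.1094
D_KL(P||Q) = 0.1253 nats

D_KL(P||Q) = 0.1253 ≥ 0 ✓

This non-negativity is a fundamental property: relative entropy cannot be negative because it measures how different Q is from P.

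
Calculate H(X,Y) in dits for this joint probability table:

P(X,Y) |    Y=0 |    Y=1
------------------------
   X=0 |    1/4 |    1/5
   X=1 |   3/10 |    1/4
0.5977 dits

Joint entropy is H(X,Y) = -Σ_{x,y} p(x,y) log p(x,y).

Summing over all non-zero entries:
H(X,Y) = -[1/4·log_10(1/4) + 1/5·log_10(1/5) + 3/10·log_10(3/10) + 1/4·log_10(1/4)]
H(X,Y) = 0.5977 dits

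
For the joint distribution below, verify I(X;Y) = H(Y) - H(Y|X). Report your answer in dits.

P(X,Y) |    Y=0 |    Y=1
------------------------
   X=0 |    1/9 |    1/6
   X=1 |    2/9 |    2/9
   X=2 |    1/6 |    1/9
I(X;Y) = 0.0049 dits

Mutual information has multiple equivalent forms:
- I(X;Y) = H(X) - H(X|Y)
- I(X;Y) = H(Y) - H(Y|X)
- I(X;Y) = H(X) + H(Y) - H(X,Y)

Computing all quantities:
H(X) = 0.4656, H(Y) = 0.3010, H(X,Y) = 0.7618
H(X|Y) = 0.4607, H(Y|X) = 0.2962

Verification:
H(X) - H(X|Y) = 0.4656 - 0.4607 = 0.0049
H(Y) - H(Y|X) = 0.3010 - 0.2962 = 0.0049
H(X) + H(Y) - H(X,Y) = 0.4656 + 0.3010 - 0.7618 = 0.0049

All forms give I(X;Y) = 0.0049 dits. ✓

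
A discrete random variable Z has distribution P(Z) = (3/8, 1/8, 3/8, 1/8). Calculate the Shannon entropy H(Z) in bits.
1.8113 bits

Shannon entropy is H(X) = -Σ p(x) log p(x).

For P = (3/8, 1/8, 3/8, 1/8):
H = -3/8 × log_2(3/8) -1/8 × log_2(1/8) -3/8 × log_2(3/8) -1/8 × log_2(1/8)
H = 1.8113 bits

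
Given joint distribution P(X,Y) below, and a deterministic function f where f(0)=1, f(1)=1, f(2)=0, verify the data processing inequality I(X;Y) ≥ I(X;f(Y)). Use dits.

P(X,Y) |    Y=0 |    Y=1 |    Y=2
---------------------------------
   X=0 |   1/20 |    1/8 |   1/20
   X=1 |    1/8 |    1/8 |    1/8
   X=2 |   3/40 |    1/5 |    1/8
I(X;Y) = 0.0094, I(X;f(Y)) = 0.0020, inequality holds: 0.0094 ≥ 0.0020

Data Processing Inequality: For any Markov chain X → Y → Z, we have I(X;Y) ≥ I(X;Z).

Here Z = f(Y) is a deterministic function of Y, forming X → Y → Z.

Original I(X;Y) = 0.0094 dits

After applying f:
P(X,Z) where Z=f(Y):
- P(X,Z=0) = P(X,Y=2)
- P(X,Z=1) = P(X,Y=0) + P(X,Y=1)

I(X;Z) = I(X;f(Y)) = 0.0020 dits

Verification: 0.0094 ≥ 0.0020 ✓

Information cannot be created by processing; the function f can only lose information about X.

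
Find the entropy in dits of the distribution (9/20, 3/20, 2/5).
0.4388 dits

Shannon entropy is H(X) = -Σ p(x) log p(x).

For P = (9/20, 3/20, 2/5):
H = -9/20 × log_10(9/20) -3/20 × log_10(3/20) -2/5 × log_10(2/5)
H = 0.4388 dits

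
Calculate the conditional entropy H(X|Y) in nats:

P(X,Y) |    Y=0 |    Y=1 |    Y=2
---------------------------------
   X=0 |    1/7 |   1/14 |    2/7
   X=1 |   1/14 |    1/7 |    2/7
0.6689 nats

Using the chain rule: H(X|Y) = H(X,Y) - H(Y)

First, compute H(X,Y) = 1.6488 nats

Marginal P(Y) = (3/14, 3/14, 4/7)
H(Y) = 0.9800 nats

H(X|Y) = H(X,Y) - H(Y) = 1.6488 - 0.9800 = 0.6689 nats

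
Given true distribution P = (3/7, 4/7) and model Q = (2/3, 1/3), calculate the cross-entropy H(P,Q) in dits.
0.3481 dits

Cross-entropy: H(P,Q) = -Σ p(x) log q(x)

Alternatively: H(P,Q) = H(P) + D_KL(P||Q)
H(P) = 0.2966 dits
D_KL(P||Q) = 0.0515 dits

H(P,Q) = 0.2966 + 0.0515 = 0.3481 dits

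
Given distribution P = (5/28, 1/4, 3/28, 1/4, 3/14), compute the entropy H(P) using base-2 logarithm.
2.2653 bits

Shannon entropy is H(X) = -Σ p(x) log p(x).

For P = (5/28, 1/4, 3/28, 1/4, 3/14):
H = -5/28 × log_2(5/28) -1/4 × log_2(1/4) -3/28 × log_2(3/28) -1/4 × log_2(1/4) -3/14 × log_2(3/14)
H = 2.2653 bits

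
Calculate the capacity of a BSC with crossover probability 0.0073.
0.9377 bits

For a binary symmetric channel (BSC) with error probability p:
Capacity C = 1 - H(p) bits per symbol

where H(p) = -p log₂(p) - (1-p) log₂(1-p) is the binary entropy function.

H(0.0073) = 0.0623 bits
C = 1 - 0.0623 = 0.9377 bits per symbol

This means we can reliably transmit up to 0.9377 bits of information per channel use.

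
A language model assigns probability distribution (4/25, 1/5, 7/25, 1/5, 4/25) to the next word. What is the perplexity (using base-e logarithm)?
4.8873

Perplexity is e^H (or exp(H) for natural log).

First, H = -Σ p log p = 1.5866 nats
Perplexity = e^1.5866 = 4.8873

Interpretation: The model's uncertainty is equivalent to choosing uniformly among 4.9 options.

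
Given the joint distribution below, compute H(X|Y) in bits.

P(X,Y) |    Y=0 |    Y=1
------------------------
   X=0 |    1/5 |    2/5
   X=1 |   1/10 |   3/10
0.9651 bits

Using the chain rule: H(X|Y) = H(X,Y) - H(Y)

First, compute H(X,Y) = 1.8464 bits

Marginal P(Y) = (3/10, 7/10)
H(Y) = 0.8813 bits

H(X|Y) = H(X,Y) - H(Y) = 1.8464 - 0.8813 = 0.9651 bits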